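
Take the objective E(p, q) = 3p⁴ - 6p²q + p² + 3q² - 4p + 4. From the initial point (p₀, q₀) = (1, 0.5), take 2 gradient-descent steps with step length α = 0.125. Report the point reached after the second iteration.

∇E = (12p³ - 12pq + 2p - 4, -6p² + 6q)
(p₁, q₁) = (1, 0.5) − 0.125·(4, -3) = (0.5, 0.875)
(p₂, q₂) = (0.5, 0.875) − 0.125·(-6.75, 3.75) = (1.34375, 0.40625)

(1.34375, 0.40625)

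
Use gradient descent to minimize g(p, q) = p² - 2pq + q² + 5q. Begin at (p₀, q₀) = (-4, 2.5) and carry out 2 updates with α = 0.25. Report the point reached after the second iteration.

(-1.375, -2.625)

∇g = (2p - 2q, -2p + 2q + 5)
(p₁, q₁) = (-4, 2.5) − 0.25·(-13, 18) = (-0.75, -2)
(p₂, q₂) = (-0.75, -2) − 0.25·(2.5, 2.5) = (-1.375, -2.625)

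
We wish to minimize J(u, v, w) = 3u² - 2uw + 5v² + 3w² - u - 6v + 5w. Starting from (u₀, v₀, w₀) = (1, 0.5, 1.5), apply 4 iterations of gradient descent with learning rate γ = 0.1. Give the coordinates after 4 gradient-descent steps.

∇J = (6u - 2w - 1, 10v - 6, -2u + 6w + 5)
Step 1: at (1, 0.5, 1.5), ∇J = (2, -1, 12) → (1, 0.5, 1.5) − 0.1·(2, -1, 12) = (0.8, 0.6, 0.3)
Step 2: at (0.8, 0.6, 0.3), ∇J = (3.2, 0, 5.2) → (0.8, 0.6, 0.3) − 0.1·(3.2, 0, 5.2) = (0.48, 0.6, -0.22)
Step 3: at (0.48, 0.6, -0.22), ∇J = (2.32, 0, 2.72) → (0.48, 0.6, -0.22) − 0.1·(2.32, 0, 2.72) = (0.248, 0.6, -0.492)
Step 4: at (0.248, 0.6, -0.492), ∇J = (1.472, 0, 1.552) → (0.248, 0.6, -0.492) − 0.1·(1.472, 0, 1.552) = (0.1008, 0.6, -0.6472)

(0.1008, 0.6, -0.6472)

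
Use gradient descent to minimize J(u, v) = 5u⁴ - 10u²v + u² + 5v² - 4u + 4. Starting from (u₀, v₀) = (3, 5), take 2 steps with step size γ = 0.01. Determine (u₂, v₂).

(1.1957776, 4.89364)

∇J = (20u³ - 20uv + 2u - 4, -10u² + 10v)
Step 1: at (3, 5), ∇J = (242, -40) → (3, 5) − 0.01·(242, -40) = (0.58, 5.4)
Step 2: at (0.58, 5.4), ∇J = (-61.57776, 50.636) → (0.58, 5.4) − 0.01·(-61.57776, 50.636) = (1.1957776, 4.89364)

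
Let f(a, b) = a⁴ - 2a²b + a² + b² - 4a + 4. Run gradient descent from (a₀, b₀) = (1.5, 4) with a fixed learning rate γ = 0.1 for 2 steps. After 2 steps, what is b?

4.3245

∇f = (4a³ - 4ab + 2a - 4, -2a² + 2b)
Step 1: at (1.5, 4), ∇f = (-11.5, 3.5) → (1.5, 4) − 0.1·(-11.5, 3.5) = (2.65, 3.65)
Step 2: at (2.65, 3.65), ∇f = (37.0485, -6.745) → (2.65, 3.65) − 0.1·(37.0485, -6.745) = (-1.05485, 4.3245)
b = 4.3245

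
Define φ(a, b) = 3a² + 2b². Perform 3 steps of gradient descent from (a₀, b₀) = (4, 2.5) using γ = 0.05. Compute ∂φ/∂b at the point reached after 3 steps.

5.12

∇φ = (6a, 4b)
(a₁, b₁) = (4, 2.5) − 0.05·(24, 10) = (2.8, 2)
(a₂, b₂) = (2.8, 2) − 0.05·(16.8, 8) = (1.96, 1.6)
(a₃, b₃) = (1.96, 1.6) − 0.05·(11.76, 6.4) = (1.372, 1.28)
∂φ/∂b at (1.372, 1.28) = 5.12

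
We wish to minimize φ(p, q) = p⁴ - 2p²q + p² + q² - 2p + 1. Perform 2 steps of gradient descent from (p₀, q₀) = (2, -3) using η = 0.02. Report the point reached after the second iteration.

(0.61619968, -2.582976)

∇φ = (4p³ - 4pq + 2p - 2, -2p² + 2q)
(p₁, q₁) = (2, -3) − 0.02·(58, -14) = (0.84, -2.72)
(p₂, q₂) = (0.84, -2.72) − 0.02·(11.190016, -6.8512) = (0.61619968, -2.582976)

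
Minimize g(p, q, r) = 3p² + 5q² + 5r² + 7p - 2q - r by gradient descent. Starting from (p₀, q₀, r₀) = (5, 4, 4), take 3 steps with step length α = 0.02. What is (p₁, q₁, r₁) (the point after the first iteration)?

∇g = (6p + 7, 10q - 2, 10r - 1)
(p₁, q₁, r₁) = (5, 4, 4) − 0.02·(37, 38, 39) = (4.26, 3.24, 3.22)

(4.26, 3.24, 3.22)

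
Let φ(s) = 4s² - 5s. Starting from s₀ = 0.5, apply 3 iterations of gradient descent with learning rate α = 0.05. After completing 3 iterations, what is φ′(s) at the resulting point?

φ′(s) = 8s - 5
s₁ = 0.5 − 0.05·(-1) = 0.55
s₂ = 0.55 − 0.05·(-0.6) = 0.58
s₃ = 0.58 − 0.05·(-0.36) = 0.598
φ′(s) at (0.598) = -0.216

-0.216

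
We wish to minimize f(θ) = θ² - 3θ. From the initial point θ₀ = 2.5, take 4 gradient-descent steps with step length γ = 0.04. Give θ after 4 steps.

2.21639296

f′(θ) = 2θ - 3
θ₁ = 2.5 − 0.04·2 = 2.42
θ₂ = 2.42 − 0.04·1.84 = 2.3464
θ₃ = 2.3464 − 0.04·1.6928 = 2.278688
θ₄ = 2.278688 − 0.04·1.557376 = 2.21639296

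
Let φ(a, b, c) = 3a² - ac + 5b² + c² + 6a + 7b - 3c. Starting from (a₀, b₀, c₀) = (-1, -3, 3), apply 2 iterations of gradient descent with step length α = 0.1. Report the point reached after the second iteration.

(-0.62, -0.7, 2.31)

∇φ = (6a - c + 6, 10b + 7, -a + 2c - 3)
Step 1: at (-1, -3, 3), ∇φ = (-3, -23, 4) → (-1, -3, 3) − 0.1·(-3, -23, 4) = (-0.7, -0.7, 2.6)
Step 2: at (-0.7, -0.7, 2.6), ∇φ = (-0.8, 0, 2.9) → (-0.7, -0.7, 2.6) − 0.1·(-0.8, 0, 2.9) = (-0.62, -0.7, 2.31)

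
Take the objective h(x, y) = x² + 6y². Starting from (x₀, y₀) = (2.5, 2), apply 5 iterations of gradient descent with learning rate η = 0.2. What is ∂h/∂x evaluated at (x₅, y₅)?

∇h = (2x, 12y)
Step 1: at (2.5, 2), ∇h = (5, 24) → (2.5, 2) − 0.2·(5, 24) = (1.5, -2.8)
Step 2: at (1.5, -2.8), ∇h = (3, -33.6) → (1.5, -2.8) − 0.2·(3, -33.6) = (0.9, 3.92)
Step 3: at (0.9, 3.92), ∇h = (1.8, 47.04) → (0.9, 3.92) − 0.2·(1.8, 47.04) = (0.54, -5.488)
Step 4: at (0.54, -5.488), ∇h = (1.08, -65.856) → (0.54, -5.488) − 0.2·(1.08, -65.856) = (0.324, 7.6832)
Step 5: at (0.324, 7.6832), ∇h = (0.648, 92.1984) → (0.324, 7.6832) − 0.2·(0.648, 92.1984) = (0.1944, -10.75648)
∂h/∂x at (0.1944, -10.75648) = 0.3888

0.3888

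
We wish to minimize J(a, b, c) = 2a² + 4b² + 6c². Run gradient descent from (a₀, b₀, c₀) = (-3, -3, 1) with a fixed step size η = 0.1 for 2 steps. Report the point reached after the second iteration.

(-1.08, -0.12, 0.04)

∇J = (4a, 8b, 12c)
(a₁, b₁, c₁) = (-3, -3, 1) − 0.1·(-12, -24, 12) = (-1.8, -0.6, -0.2)
(a₂, b₂, c₂) = (-1.8, -0.6, -0.2) − 0.1·(-7.2, -4.8, -2.4) = (-1.08, -0.12, 0.04)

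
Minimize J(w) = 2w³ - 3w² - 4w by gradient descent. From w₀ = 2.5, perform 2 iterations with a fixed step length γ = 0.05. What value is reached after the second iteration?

J′(w) = 6w² - 6w - 4
Step 1: J′(2.5) = 18.5; w₁ = 2.5 − 0.05·18.5 = 1.575
Step 2: J′(1.575) = 1.43375; w₂ = 1.575 − 0.05·1.43375 = 1.5033125

1.5033125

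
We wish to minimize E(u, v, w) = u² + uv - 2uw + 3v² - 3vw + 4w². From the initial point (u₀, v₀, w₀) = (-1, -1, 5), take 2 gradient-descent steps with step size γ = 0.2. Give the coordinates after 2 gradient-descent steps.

∇E = (2u + v - 2w, u + 6v - 3w, -2u - 3v + 8w)
(u₁, v₁, w₁) = (-1, -1, 5) − 0.2·(-13, -22, 45) = (1.6, 3.4, -4)
(u₂, v₂, w₂) = (1.6, 3.4, -4) − 0.2·(14.6, 34, -45.4) = (-1.32, -3.4, 5.08)

(-1.32, -3.4, 5.08)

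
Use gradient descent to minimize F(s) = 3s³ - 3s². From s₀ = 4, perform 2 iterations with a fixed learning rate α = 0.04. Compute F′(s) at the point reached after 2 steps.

20.78275584

F′(s) = 9s² - 6s
Step 1: F′(4) = 120; s₁ = 4 − 0.04·120 = -0.8
Step 2: F′(-0.8) = 10.56; s₂ = -0.8 − 0.04·10.56 = -1.2224
F′(s) at (-1.2224) = 20.78275584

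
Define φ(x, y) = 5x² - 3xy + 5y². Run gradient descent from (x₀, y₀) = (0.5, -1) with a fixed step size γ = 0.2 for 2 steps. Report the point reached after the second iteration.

(1.88, -1.96)

∇φ = (10x - 3y, -3x + 10y)
(x₁, y₁) = (0.5, -1) − 0.2·(8, -11.5) = (-1.1, 1.3)
(x₂, y₂) = (-1.1, 1.3) − 0.2·(-14.9, 16.3) = (1.88, -1.96)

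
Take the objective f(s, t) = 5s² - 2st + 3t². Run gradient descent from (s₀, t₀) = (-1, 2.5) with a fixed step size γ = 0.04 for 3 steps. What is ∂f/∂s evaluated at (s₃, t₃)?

-1.52416

∇f = (10s - 2t, -2s + 6t)
Step 1: at (-1, 2.5), ∇f = (-15, 17) → (-1, 2.5) − 0.04·(-15, 17) = (-0.4, 1.82)
Step 2: at (-0.4, 1.82), ∇f = (-7.64, 11.72) → (-0.4, 1.82) − 0.04·(-7.64, 11.72) = (-0.0944, 1.3512)
Step 3: at (-0.0944, 1.3512), ∇f = (-3.6464, 8.296) → (-0.0944, 1.3512) − 0.04·(-3.6464, 8.296) = (0.051456, 1.01936)
∂f/∂s at (0.051456, 1.01936) = -1.52416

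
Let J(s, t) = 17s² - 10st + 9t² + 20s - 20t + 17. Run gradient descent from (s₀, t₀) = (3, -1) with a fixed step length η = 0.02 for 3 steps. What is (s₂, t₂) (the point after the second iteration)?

∇J = (34s - 10t + 20, -10s + 18t - 20)
Step 1: at (3, -1), ∇J = (132, -68) → (3, -1) − 0.02·(132, -68) = (0.36, 0.36)
Step 2: at (0.36, 0.36), ∇J = (28.64, -17.12) → (0.36, 0.36) − 0.02·(28.64, -17.12) = (-0.2128, 0.7024)

(-0.2128, 0.7024)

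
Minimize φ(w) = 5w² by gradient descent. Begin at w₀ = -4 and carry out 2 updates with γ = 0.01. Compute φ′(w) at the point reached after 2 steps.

-32.4

φ′(w) = 10w
w₁ = -4 − 0.01·(-40) = -3.6
w₂ = -3.6 − 0.01·(-36) = -3.24
φ′(w) at (-3.24) = -32.4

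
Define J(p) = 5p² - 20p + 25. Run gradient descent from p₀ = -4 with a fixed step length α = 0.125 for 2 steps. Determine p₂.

J′(p) = 10p - 20
Step 1: J′(-4) = -60; p₁ = -4 − 0.125·(-60) = 3.5
Step 2: J′(3.5) = 15; p₂ = 3.5 − 0.125·15 = 1.625

1.625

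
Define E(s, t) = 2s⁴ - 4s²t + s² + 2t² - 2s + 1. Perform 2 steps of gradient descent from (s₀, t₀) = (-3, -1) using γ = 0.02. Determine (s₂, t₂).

(0.65415424, 0.123328)

∇E = (8s³ - 8st + 2s - 2, -4s² + 4t)
(s₁, t₁) = (-3, -1) − 0.02·(-248, -40) = (1.96, -0.2)
(s₂, t₂) = (1.96, -0.2) − 0.02·(65.292288, -16.1664) = (0.65415424, 0.123328)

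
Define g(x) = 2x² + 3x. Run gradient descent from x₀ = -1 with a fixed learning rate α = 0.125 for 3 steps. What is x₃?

-0.78125

g′(x) = 4x + 3
Step 1: g′(-1) = -1; x₁ = -1 − 0.125·(-1) = -0.875
Step 2: g′(-0.875) = -0.5; x₂ = -0.875 − 0.125·(-0.5) = -0.8125
Step 3: g′(-0.8125) = -0.25; x₃ = -0.8125 − 0.125·(-0.25) = -0.78125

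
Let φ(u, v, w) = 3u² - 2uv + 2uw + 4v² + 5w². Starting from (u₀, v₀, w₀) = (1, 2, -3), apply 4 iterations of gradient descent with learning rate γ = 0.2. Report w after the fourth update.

-4.8688

∇φ = (6u - 2v + 2w, -2u + 8v, 2u + 10w)
(u₁, v₁, w₁) = (1, 2, -3) − 0.2·(-4, 14, -28) = (1.8, -0.8, 2.6)
(u₂, v₂, w₂) = (1.8, -0.8, 2.6) − 0.2·(17.6, -10, 29.6) = (-1.72, 1.2, -3.32)
(u₃, v₃, w₃) = (-1.72, 1.2, -3.32) − 0.2·(-19.36, 13.04, -36.64) = (2.152, -1.408, 4.008)
(u₄, v₄, w₄) = (2.152, -1.408, 4.008) − 0.2·(23.744, -15.568, 44.384) = (-2.5968, 1.7056, -4.8688)
w = -4.8688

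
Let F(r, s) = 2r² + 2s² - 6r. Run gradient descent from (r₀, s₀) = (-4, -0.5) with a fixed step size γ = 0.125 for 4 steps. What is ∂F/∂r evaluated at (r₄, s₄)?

-1.375

∇F = (4r - 6, 4s)
Step 1: at (-4, -0.5), ∇F = (-22, -2) → (-4, -0.5) − 0.125·(-22, -2) = (-1.25, -0.25)
Step 2: at (-1.25, -0.25), ∇F = (-11, -1) → (-1.25, -0.25) − 0.125·(-11, -1) = (0.125, -0.125)
Step 3: at (0.125, -0.125), ∇F = (-5.5, -0.5) → (0.125, -0.125) − 0.125·(-5.5, -0.5) = (0.8125, -0.0625)
Step 4: at (0.8125, -0.0625), ∇F = (-2.75, -0.25) → (0.8125, -0.0625) − 0.125·(-2.75, -0.25) = (1.15625, -0.03125)
∂F/∂r at (1.15625, -0.03125) = -1.375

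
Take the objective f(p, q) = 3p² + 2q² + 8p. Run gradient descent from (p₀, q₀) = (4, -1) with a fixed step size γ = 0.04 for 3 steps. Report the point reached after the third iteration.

∇f = (6p + 8, 4q)
(p₁, q₁) = (4, -1) − 0.04·(32, -4) = (2.72, -0.84)
(p₂, q₂) = (2.72, -0.84) − 0.04·(24.32, -3.36) = (1.7472, -0.7056)
(p₃, q₃) = (1.7472, -0.7056) − 0.04·(18.4832, -2.8224) = (1.007872, -0.592704)

(1.007872, -0.592704)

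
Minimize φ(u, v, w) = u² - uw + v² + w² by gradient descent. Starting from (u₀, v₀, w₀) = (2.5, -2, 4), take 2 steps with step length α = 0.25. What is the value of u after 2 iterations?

∇φ = (2u - w, 2v, -u + 2w)
(u₁, v₁, w₁) = (2.5, -2, 4) − 0.25·(1, -4, 5.5) = (2.25, -1, 2.625)
(u₂, v₂, w₂) = (2.25, -1, 2.625) − 0.25·(1.875, -2, 3) = (1.78125, -0.5, 1.875)
u = 1.78125

1.78125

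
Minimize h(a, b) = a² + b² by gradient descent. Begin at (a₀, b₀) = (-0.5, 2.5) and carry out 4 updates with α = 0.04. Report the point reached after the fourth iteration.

∇h = (2a, 2b)
Step 1: at (-0.5, 2.5), ∇h = (-1, 5) → (-0.5, 2.5) − 0.04·(-1, 5) = (-0.46, 2.3)
Step 2: at (-0.46, 2.3), ∇h = (-0.92, 4.6) → (-0.46, 2.3) − 0.04·(-0.92, 4.6) = (-0.4232, 2.116)
Step 3: at (-0.4232, 2.116), ∇h = (-0.8464, 4.232) → (-0.4232, 2.116) − 0.04·(-0.8464, 4.232) = (-0.389344, 1.94672)
Step 4: at (-0.389344, 1.94672), ∇h = (-0.778688, 3.89344) → (-0.389344, 1.94672) − 0.04·(-0.778688, 3.89344) = (-0.35819648, 1.7909824)

(-0.35819648, 1.7909824)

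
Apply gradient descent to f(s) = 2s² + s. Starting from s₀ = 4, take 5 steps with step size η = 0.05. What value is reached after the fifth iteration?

f′(s) = 4s + 1
s₁ = 4 − 0.05·17 = 3.15
s₂ = 3.15 − 0.05·13.6 = 2.47
s₃ = 2.47 − 0.05·10.88 = 1.926
s₄ = 1.926 − 0.05·8.704 = 1.4908
s₅ = 1.4908 − 0.05·6.9632 = 1.14264

1.14264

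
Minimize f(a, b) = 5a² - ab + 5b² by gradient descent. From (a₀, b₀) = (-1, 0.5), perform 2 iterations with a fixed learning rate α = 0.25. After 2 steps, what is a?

∇f = (10a - b, -a + 10b)
(a₁, b₁) = (-1, 0.5) − 0.25·(-10.5, 6) = (1.625, -1)
(a₂, b₂) = (1.625, -1) − 0.25·(17.25, -11.625) = (-2.6875, 1.90625)
a = -2.6875

-2.6875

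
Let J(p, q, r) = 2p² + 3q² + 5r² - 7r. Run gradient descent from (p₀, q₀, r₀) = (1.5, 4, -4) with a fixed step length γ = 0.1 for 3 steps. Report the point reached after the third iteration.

∇J = (4p, 6q, 10r - 7)
(p₁, q₁, r₁) = (1.5, 4, -4) − 0.1·(6, 24, -47) = (0.9, 1.6, 0.7)
(p₂, q₂, r₂) = (0.9, 1.6, 0.7) − 0.1·(3.6, 9.6, 0) = (0.54, 0.64, 0.7)
(p₃, q₃, r₃) = (0.54, 0.64, 0.7) − 0.1·(2.16, 3.84, 0) = (0.324, 0.256, 0.7)

(0.324, 0.256, 0.7)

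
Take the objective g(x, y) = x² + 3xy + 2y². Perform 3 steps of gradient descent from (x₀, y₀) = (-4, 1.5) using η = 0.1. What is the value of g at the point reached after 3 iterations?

∇g = (2x + 3y, 3x + 4y)
Step 1: at (-4, 1.5), ∇g = (-3.5, -6) → (-4, 1.5) − 0.1·(-3.5, -6) = (-3.65, 2.1)
Step 2: at (-3.65, 2.1), ∇g = (-1, -2.55) → (-3.65, 2.1) − 0.1·(-1, -2.55) = (-3.55, 2.355)
Step 3: at (-3.55, 2.355), ∇g = (-0.035, -1.23) → (-3.55, 2.355) − 0.1·(-0.035, -1.23) = (-3.5465, 2.478)
g(-3.5465, 2.478) = -1.50605075

-1.50605075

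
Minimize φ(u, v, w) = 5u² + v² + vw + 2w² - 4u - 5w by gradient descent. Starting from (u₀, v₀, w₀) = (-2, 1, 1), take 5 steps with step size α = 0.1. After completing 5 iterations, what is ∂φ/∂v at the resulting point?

1.10388

∇φ = (10u - 4, 2v + w, v + 4w - 5)
Step 1: at (-2, 1, 1), ∇φ = (-24, 3, 0) → (-2, 1, 1) − 0.1·(-24, 3, 0) = (0.4, 0.7, 1)
Step 2: at (0.4, 0.7, 1), ∇φ = (0, 2.4, -0.3) → (0.4, 0.7, 1) − 0.1·(0, 2.4, -0.3) = (0.4, 0.46, 1.03)
Step 3: at (0.4, 0.46, 1.03), ∇φ = (0, 1.95, -0.42) → (0.4, 0.46, 1.03) − 0.1·(0, 1.95, -0.42) = (0.4, 0.265, 1.072)
Step 4: at (0.4, 0.265, 1.072), ∇φ = (0, 1.602, -0.447) → (0.4, 0.265, 1.072) − 0.1·(0, 1.602, -0.447) = (0.4, 0.1048, 1.1167)
Step 5: at (0.4, 0.1048, 1.1167), ∇φ = (0, 1.3263, -0.4284) → (0.4, 0.1048, 1.1167) − 0.1·(0, 1.3263, -0.4284) = (0.4, -0.02783, 1.15954)
∂φ/∂v at (0.4, -0.02783, 1.15954) = 1.10388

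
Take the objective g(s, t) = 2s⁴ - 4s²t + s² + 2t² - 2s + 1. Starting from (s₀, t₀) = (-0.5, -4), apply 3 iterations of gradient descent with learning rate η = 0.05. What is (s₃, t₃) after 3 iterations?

(0.1123188, -1.97262)

∇g = (8s³ - 8st + 2s - 2, -4s² + 4t)
(s₁, t₁) = (-0.5, -4) − 0.05·(-20, -17) = (0.5, -3.15)
(s₂, t₂) = (0.5, -3.15) − 0.05·(12.6, -13.6) = (-0.13, -2.47)
(s₃, t₃) = (-0.13, -2.47) − 0.05·(-4.846376, -9.9476) = (0.1123188, -1.97262)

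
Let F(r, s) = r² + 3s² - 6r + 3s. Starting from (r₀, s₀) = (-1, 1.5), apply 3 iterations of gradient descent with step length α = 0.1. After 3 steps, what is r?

∇F = (2r - 6, 6s + 3)
(r₁, s₁) = (-1, 1.5) − 0.1·(-8, 12) = (-0.2, 0.3)
(r₂, s₂) = (-0.2, 0.3) − 0.1·(-6.4, 4.8) = (0.44, -0.18)
(r₃, s₃) = (0.44, -0.18) − 0.1·(-5.12, 1.92) = (0.952, -0.372)
r = 0.952

0.952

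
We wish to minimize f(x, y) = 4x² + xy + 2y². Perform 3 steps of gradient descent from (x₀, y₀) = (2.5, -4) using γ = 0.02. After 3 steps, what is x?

∇f = (8x + y, x + 4y)
Step 1: at (2.5, -4), ∇f = (16, -13.5) → (2.5, -4) − 0.02·(16, -13.5) = (2.18, -3.73)
Step 2: at (2.18, -3.73), ∇f = (13.71, -12.74) → (2.18, -3.73) − 0.02·(13.71, -12.74) = (1.9058, -3.4752)
Step 3: at (1.9058, -3.4752), ∇f = (11.7712, -11.995) → (1.9058, -3.4752) − 0.02·(11.7712, -11.995) = (1.670376, -3.2353)
x = 1.670376

1.670376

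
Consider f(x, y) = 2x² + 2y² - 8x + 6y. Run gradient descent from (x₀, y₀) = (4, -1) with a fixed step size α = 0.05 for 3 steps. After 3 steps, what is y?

-1.244

∇f = (4x - 8, 4y + 6)
Step 1: at (4, -1), ∇f = (8, 2) → (4, -1) − 0.05·(8, 2) = (3.6, -1.1)
Step 2: at (3.6, -1.1), ∇f = (6.4, 1.6) → (3.6, -1.1) − 0.05·(6.4, 1.6) = (3.28, -1.18)
Step 3: at (3.28, -1.18), ∇f = (5.12, 1.28) → (3.28, -1.18) − 0.05·(5.12, 1.28) = (3.024, -1.244)
y = -1.244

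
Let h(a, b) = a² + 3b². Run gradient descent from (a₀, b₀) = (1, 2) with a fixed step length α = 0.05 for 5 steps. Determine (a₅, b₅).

(0.59049, 0.33614)

∇h = (2a, 6b)
Step 1: at (1, 2), ∇h = (2, 12) → (1, 2) − 0.05·(2, 12) = (0.9, 1.4)
Step 2: at (0.9, 1.4), ∇h = (1.8, 8.4) → (0.9, 1.4) − 0.05·(1.8, 8.4) = (0.81, 0.98)
Step 3: at (0.81, 0.98), ∇h = (1.62, 5.88) → (0.81, 0.98) − 0.05·(1.62, 5.88) = (0.729, 0.686)
Step 4: at (0.729, 0.686), ∇h = (1.458, 4.116) → (0.729, 0.686) − 0.05·(1.458, 4.116) = (0.6561, 0.4802)
Step 5: at (0.6561, 0.4802), ∇h = (1.3122, 2.8812) → (0.6561, 0.4802) − 0.05·(1.3122, 2.8812) = (0.59049, 0.33614)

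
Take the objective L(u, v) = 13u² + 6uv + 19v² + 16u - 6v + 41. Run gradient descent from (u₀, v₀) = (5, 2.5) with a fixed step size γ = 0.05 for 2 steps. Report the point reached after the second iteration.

(1.15, 4.32)

∇L = (26u + 6v + 16, 6u + 38v - 6)
(u₁, v₁) = (5, 2.5) − 0.05·(161, 119) = (-3.05, -3.45)
(u₂, v₂) = (-3.05, -3.45) − 0.05·(-84, -155.4) = (1.15, 4.32)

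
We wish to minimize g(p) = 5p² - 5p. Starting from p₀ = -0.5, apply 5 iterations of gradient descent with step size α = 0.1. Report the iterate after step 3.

0.5

g′(p) = 10p - 5
p₁ = -0.5 − 0.1·(-10) = 0.5
p₂ = 0.5 − 0.1·0 = 0.5
p₃ = 0.5 − 0.1·0 = 0.5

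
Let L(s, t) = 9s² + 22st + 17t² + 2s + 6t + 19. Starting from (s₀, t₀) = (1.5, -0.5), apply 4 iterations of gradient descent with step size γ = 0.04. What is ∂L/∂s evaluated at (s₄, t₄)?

∇L = (18s + 22t + 2, 22s + 34t + 6)
Step 1: at (1.5, -0.5), ∇L = (18, 22) → (1.5, -0.5) − 0.04·(18, 22) = (0.78, -1.38)
Step 2: at (0.78, -1.38), ∇L = (-14.32, -23.76) → (0.78, -1.38) − 0.04·(-14.32, -23.76) = (1.3528, -0.4296)
Step 3: at (1.3528, -0.4296), ∇L = (16.8992, 21.1552) → (1.3528, -0.4296) − 0.04·(16.8992, 21.1552) = (0.676832, -1.275808)
Step 4: at (0.676832, -1.275808), ∇L = (-13.8848, -22.487168) → (0.676832, -1.275808) − 0.04·(-13.8848, -22.487168) = (1.232224, -0.37632128)
∂L/∂s at (1.232224, -0.37632128) = 15.90096384

15.90096384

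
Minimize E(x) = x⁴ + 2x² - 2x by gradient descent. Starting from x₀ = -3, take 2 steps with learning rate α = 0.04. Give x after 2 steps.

E′(x) = 4x³ + 4x - 2
x₁ = -3 − 0.04·(-122) = 1.88
x₂ = 1.88 − 0.04·32.098688 = 0.59605248

0.59605248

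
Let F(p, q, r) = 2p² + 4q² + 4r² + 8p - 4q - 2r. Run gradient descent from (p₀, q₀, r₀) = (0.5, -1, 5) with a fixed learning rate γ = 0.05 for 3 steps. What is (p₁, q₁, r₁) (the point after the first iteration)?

∇F = (4p + 8, 8q - 4, 8r - 2)
(p₁, q₁, r₁) = (0.5, -1, 5) − 0.05·(10, -12, 38) = (0, -0.4, 3.1)

(0, -0.4, 3.1)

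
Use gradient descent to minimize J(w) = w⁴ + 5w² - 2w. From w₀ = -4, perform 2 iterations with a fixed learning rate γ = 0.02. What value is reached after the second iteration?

1.00563712

J′(w) = 4w³ + 10w - 2
Step 1: J′(-4) = -298; w₁ = -4 − 0.02·(-298) = 1.96
Step 2: J′(1.96) = 47.718144; w₂ = 1.96 − 0.02·47.718144 = 1.00563712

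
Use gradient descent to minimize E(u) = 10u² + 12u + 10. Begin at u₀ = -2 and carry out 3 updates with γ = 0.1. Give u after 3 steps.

0.8

E′(u) = 20u + 12
u₁ = -2 − 0.1·(-28) = 0.8
u₂ = 0.8 − 0.1·28 = -2
u₃ = -2 − 0.1·(-28) = 0.8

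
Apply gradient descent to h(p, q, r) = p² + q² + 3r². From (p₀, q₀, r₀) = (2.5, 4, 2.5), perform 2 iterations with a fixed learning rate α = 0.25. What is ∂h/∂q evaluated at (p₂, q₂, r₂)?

2

∇h = (2p, 2q, 6r)
Step 1: at (2.5, 4, 2.5), ∇h = (5, 8, 15) → (2.5, 4, 2.5) − 0.25·(5, 8, 15) = (1.25, 2, -1.25)
Step 2: at (1.25, 2, -1.25), ∇h = (2.5, 4, -7.5) → (1.25, 2, -1.25) − 0.25·(2.5, 4, -7.5) = (0.625, 1, 0.625)
∂h/∂q at (0.625, 1, 0.625) = 2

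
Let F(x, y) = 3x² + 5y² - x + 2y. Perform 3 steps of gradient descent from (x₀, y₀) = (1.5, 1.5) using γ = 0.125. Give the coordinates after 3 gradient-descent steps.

∇F = (6x - 1, 10y + 2)
(x₁, y₁) = (1.5, 1.5) − 0.125·(8, 17) = (0.5, -0.625)
(x₂, y₂) = (0.5, -0.625) − 0.125·(2, -4.25) = (0.25, -0.09375)
(x₃, y₃) = (0.25, -0.09375) − 0.125·(0.5, 1.0625) = (0.1875, -0.2265625)

(0.1875, -0.2265625)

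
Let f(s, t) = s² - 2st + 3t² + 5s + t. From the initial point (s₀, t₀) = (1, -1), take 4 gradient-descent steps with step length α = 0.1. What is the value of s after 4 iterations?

-1.2944

∇f = (2s - 2t + 5, -2s + 6t + 1)
Step 1: at (1, -1), ∇f = (9, -7) → (1, -1) − 0.1·(9, -7) = (0.1, -0.3)
Step 2: at (0.1, -0.3), ∇f = (5.8, -1) → (0.1, -0.3) − 0.1·(5.8, -1) = (-0.48, -0.2)
Step 3: at (-0.48, -0.2), ∇f = (4.44, 0.76) → (-0.48, -0.2) − 0.1·(4.44, 0.76) = (-0.924, -0.276)
Step 4: at (-0.924, -0.276), ∇f = (3.704, 1.192) → (-0.924, -0.276) − 0.1·(3.704, 1.192) = (-1.2944, -0.3952)
s = -1.2944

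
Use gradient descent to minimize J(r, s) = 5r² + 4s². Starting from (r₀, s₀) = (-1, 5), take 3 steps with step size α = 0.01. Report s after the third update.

3.89344

∇J = (10r, 8s)
(r₁, s₁) = (-1, 5) − 0.01·(-10, 40) = (-0.9, 4.6)
(r₂, s₂) = (-0.9, 4.6) − 0.01·(-9, 36.8) = (-0.81, 4.232)
(r₃, s₃) = (-0.81, 4.232) − 0.01·(-8.1, 33.856) = (-0.729, 3.89344)
s = 3.89344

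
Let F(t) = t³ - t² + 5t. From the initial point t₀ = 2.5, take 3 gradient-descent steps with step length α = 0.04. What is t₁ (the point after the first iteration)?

F′(t) = 3t² - 2t + 5
Step 1: F′(2.5) = 18.75; t₁ = 2.5 − 0.04·18.75 = 1.75

1.75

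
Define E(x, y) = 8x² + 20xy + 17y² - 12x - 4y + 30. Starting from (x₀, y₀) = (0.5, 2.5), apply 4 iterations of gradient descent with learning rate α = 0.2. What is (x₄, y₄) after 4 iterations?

∇E = (16x + 20y - 12, 20x + 34y - 4)
Step 1: at (0.5, 2.5), ∇E = (46, 91) → (0.5, 2.5) − 0.2·(46, 91) = (-8.7, -15.7)
Step 2: at (-8.7, -15.7), ∇E = (-465.2, -711.8) → (-8.7, -15.7) − 0.2·(-465.2, -711.8) = (84.34, 126.66)
Step 3: at (84.34, 126.66), ∇E = (3870.64, 5989.24) → (84.34, 126.66) − 0.2·(3870.64, 5989.24) = (-689.788, -1071.188)
Step 4: at (-689.788, -1071.188), ∇E = (-32472.368, -50220.152) → (-689.788, -1071.188) − 0.2·(-32472.368, -50220.152) = (5804.6856, 8972.8424)

(5804.6856, 8972.8424)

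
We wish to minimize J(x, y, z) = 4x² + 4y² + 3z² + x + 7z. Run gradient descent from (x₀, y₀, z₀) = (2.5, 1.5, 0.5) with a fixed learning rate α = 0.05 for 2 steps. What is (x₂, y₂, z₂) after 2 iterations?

∇J = (8x + 1, 8y, 6z + 7)
(x₁, y₁, z₁) = (2.5, 1.5, 0.5) − 0.05·(21, 12, 10) = (1.45, 0.9, 0)
(x₂, y₂, z₂) = (1.45, 0.9, 0) − 0.05·(12.6, 7.2, 7) = (0.82, 0.54, -0.35)

(0.82, 0.54, -0.35)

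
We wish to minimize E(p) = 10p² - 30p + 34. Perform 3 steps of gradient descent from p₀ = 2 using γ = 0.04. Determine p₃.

1.504

E′(p) = 20p - 30
Step 1: E′(2) = 10; p₁ = 2 − 0.04·10 = 1.6
Step 2: E′(1.6) = 2; p₂ = 1.6 − 0.04·2 = 1.52
Step 3: E′(1.52) = 0.4; p₃ = 1.52 − 0.04·0.4 = 1.504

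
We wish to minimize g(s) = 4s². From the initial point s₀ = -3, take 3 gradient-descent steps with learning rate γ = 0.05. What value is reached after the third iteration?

-0.648

g′(s) = 8s
s₁ = -3 − 0.05·(-24) = -1.8
s₂ = -1.8 − 0.05·(-14.4) = -1.08
s₃ = -1.08 − 0.05·(-8.64) = -0.648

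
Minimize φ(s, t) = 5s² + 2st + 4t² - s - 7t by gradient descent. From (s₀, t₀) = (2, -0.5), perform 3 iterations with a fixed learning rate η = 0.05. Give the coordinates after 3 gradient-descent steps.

(0.3425, 0.3785)

∇φ = (10s + 2t - 1, 2s + 8t - 7)
(s₁, t₁) = (2, -0.5) − 0.05·(18, -7) = (1.1, -0.15)
(s₂, t₂) = (1.1, -0.15) − 0.05·(9.7, -6) = (0.615, 0.15)
(s₃, t₃) = (0.615, 0.15) − 0.05·(5.45, -4.57) = (0.3425, 0.3785)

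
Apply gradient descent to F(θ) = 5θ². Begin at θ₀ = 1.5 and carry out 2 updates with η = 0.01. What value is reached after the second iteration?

1.215

F′(θ) = 10θ
Step 1: F′(1.5) = 15; θ₁ = 1.5 − 0.01·15 = 1.35
Step 2: F′(1.35) = 13.5; θ₂ = 1.35 − 0.01·13.5 = 1.215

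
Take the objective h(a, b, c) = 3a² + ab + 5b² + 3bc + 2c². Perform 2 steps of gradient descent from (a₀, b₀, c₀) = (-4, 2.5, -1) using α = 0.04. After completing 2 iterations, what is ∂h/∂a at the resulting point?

∇h = (6a + b, a + 10b + 3c, 3b + 4c)
Step 1: at (-4, 2.5, -1), ∇h = (-21.5, 18, 3.5) → (-4, 2.5, -1) − 0.04·(-21.5, 18, 3.5) = (-3.14, 1.78, -1.14)
Step 2: at (-3.14, 1.78, -1.14), ∇h = (-17.06, 11.24, 0.78) → (-3.14, 1.78, -1.14) − 0.04·(-17.06, 11.24, 0.78) = (-2.4576, 1.3304, -1.1712)
∂h/∂a at (-2.4576, 1.3304, -1.1712) = -13.4152

-13.4152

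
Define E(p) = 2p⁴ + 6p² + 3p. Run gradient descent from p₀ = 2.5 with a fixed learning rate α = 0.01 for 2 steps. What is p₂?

0.71730496

E′(p) = 8p³ + 12p + 3
p₁ = 2.5 − 0.01·158 = 0.92
p₂ = 0.92 − 0.01·20.269504 = 0.71730496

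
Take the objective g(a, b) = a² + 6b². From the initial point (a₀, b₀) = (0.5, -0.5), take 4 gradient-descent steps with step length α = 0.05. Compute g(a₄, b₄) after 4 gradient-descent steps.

0.1085998425

∇g = (2a, 12b)
Step 1: at (0.5, -0.5), ∇g = (1, -6) → (0.5, -0.5) − 0.05·(1, -6) = (0.45, -0.2)
Step 2: at (0.45, -0.2), ∇g = (0.9, -2.4) → (0.45, -0.2) − 0.05·(0.9, -2.4) = (0.405, -0.08)
Step 3: at (0.405, -0.08), ∇g = (0.81, -0.96) → (0.405, -0.08) − 0.05·(0.81, -0.96) = (0.3645, -0.032)
Step 4: at (0.3645, -0.032), ∇g = (0.729, -0.384) → (0.3645, -0.032) − 0.05·(0.729, -0.384) = (0.32805, -0.0128)
g(0.32805, -0.0128) = 0.1085998425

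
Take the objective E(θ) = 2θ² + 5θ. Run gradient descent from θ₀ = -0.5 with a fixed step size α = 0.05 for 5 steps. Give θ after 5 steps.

E′(θ) = 4θ + 5
θ₁ = -0.5 − 0.05·3 = -0.65
θ₂ = -0.65 − 0.05·2.4 = -0.77
θ₃ = -0.77 − 0.05·1.92 = -0.866
θ₄ = -0.866 − 0.05·1.536 = -0.9428
θ₅ = -0.9428 − 0.05·1.2288 = -1.00424

-1.00424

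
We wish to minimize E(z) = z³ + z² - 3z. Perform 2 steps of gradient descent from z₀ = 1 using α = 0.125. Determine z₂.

0.7265625

E′(z) = 3z² + 2z - 3
z₁ = 1 − 0.125·2 = 0.75
z₂ = 0.75 − 0.125·0.1875 = 0.7265625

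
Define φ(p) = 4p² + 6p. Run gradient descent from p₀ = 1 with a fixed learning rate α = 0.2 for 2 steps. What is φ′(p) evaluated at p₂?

φ′(p) = 8p + 6
p₁ = 1 − 0.2·14 = -1.8
p₂ = -1.8 − 0.2·(-8.4) = -0.12
φ′(p) at (-0.12) = 5.04

5.04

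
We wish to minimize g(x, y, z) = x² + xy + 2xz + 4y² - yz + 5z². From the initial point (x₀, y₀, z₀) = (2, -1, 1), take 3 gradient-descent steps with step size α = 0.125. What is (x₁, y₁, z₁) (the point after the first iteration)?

(1.375, -0.125, -0.875)

∇g = (2x + y + 2z, x + 8y - z, 2x - y + 10z)
(x₁, y₁, z₁) = (2, -1, 1) − 0.125·(5, -7, 15) = (1.375, -0.125, -0.875)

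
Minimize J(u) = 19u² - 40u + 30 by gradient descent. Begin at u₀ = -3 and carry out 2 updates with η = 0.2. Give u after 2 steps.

J′(u) = 38u - 40
u₁ = -3 − 0.2·(-154) = 27.8
u₂ = 27.8 − 0.2·1016.4 = -175.48

-175.48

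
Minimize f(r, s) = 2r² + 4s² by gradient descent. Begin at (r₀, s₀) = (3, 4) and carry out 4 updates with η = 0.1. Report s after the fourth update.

∇f = (4r, 8s)
(r₁, s₁) = (3, 4) − 0.1·(12, 32) = (1.8, 0.8)
(r₂, s₂) = (1.8, 0.8) − 0.1·(7.2, 6.4) = (1.08, 0.16)
(r₃, s₃) = (1.08, 0.16) − 0.1·(4.32, 1.28) = (0.648, 0.032)
(r₄, s₄) = (0.648, 0.032) − 0.1·(2.592, 0.256) = (0.3888, 0.0064)
s = 0.0064

0.0064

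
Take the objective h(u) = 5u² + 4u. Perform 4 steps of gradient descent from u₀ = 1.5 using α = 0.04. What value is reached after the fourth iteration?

h′(u) = 10u + 4
Step 1: h′(1.5) = 19; u₁ = 1.5 − 0.04·19 = 0.74
Step 2: h′(0.74) = 11.4; u₂ = 0.74 − 0.04·11.4 = 0.284
Step 3: h′(0.284) = 6.84; u₃ = 0.284 − 0.04·6.84 = 0.0104
Step 4: h′(0.0104) = 4.104; u₄ = 0.0104 − 0.04·4.104 = -0.15376

-0.15376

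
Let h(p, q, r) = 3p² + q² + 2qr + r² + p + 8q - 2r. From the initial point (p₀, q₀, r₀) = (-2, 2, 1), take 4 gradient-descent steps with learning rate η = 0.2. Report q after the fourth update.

-4.2464

∇h = (6p + 1, 2q + 2r + 8, 2q + 2r - 2)
Step 1: at (-2, 2, 1), ∇h = (-11, 14, 4) → (-2, 2, 1) − 0.2·(-11, 14, 4) = (0.2, -0.8, 0.2)
Step 2: at (0.2, -0.8, 0.2), ∇h = (2.2, 6.8, -3.2) → (0.2, -0.8, 0.2) − 0.2·(2.2, 6.8, -3.2) = (-0.24, -2.16, 0.84)
Step 3: at (-0.24, -2.16, 0.84), ∇h = (-0.44, 5.36, -4.64) → (-0.24, -2.16, 0.84) − 0.2·(-0.44, 5.36, -4.64) = (-0.152, -3.232, 1.768)
Step 4: at (-0.152, -3.232, 1.768), ∇h = (0.088, 5.072, -4.928) → (-0.152, -3.232, 1.768) − 0.2·(0.088, 5.072, -4.928) = (-0.1696, -4.2464, 2.7536)
q = -4.2464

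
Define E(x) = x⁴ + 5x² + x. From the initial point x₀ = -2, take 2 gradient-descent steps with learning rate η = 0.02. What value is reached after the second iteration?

-0.72870464

E′(x) = 4x³ + 10x + 1
Step 1: E′(-2) = -51; x₁ = -2 − 0.02·(-51) = -0.98
Step 2: E′(-0.98) = -12.564768; x₂ = -0.98 − 0.02·(-12.564768) = -0.72870464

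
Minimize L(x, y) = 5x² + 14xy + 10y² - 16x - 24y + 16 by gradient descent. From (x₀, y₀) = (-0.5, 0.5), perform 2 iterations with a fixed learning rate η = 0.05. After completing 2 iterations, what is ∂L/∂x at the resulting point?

-3.01

∇L = (10x + 14y - 16, 14x + 20y - 24)
(x₁, y₁) = (-0.5, 0.5) − 0.05·(-14, -21) = (0.2, 1.55)
(x₂, y₂) = (0.2, 1.55) − 0.05·(7.7, 9.8) = (-0.185, 1.06)
∂L/∂x at (-0.185, 1.06) = -3.01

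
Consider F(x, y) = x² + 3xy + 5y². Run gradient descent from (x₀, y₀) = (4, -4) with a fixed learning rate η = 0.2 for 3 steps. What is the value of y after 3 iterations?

∇F = (2x + 3y, 3x + 10y)
Step 1: at (4, -4), ∇F = (-4, -28) → (4, -4) − 0.2·(-4, -28) = (4.8, 1.6)
Step 2: at (4.8, 1.6), ∇F = (14.4, 30.4) → (4.8, 1.6) − 0.2·(14.4, 30.4) = (1.92, -4.48)
Step 3: at (1.92, -4.48), ∇F = (-9.6, -39.04) → (1.92, -4.48) − 0.2·(-9.6, -39.04) = (3.84, 3.328)
y = 3.328

3.328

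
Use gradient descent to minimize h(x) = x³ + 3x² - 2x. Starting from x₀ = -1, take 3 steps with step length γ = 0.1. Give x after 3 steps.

h′(x) = 3x² + 6x - 2
Step 1: h′(-1) = -5; x₁ = -1 − 0.1·(-5) = -0.5
Step 2: h′(-0.5) = -4.25; x₂ = -0.5 − 0.1·(-4.25) = -0.075
Step 3: h′(-0.075) = -2.433125; x₃ = -0.075 − 0.1·(-2.433125) = 0.1683125

0.1683125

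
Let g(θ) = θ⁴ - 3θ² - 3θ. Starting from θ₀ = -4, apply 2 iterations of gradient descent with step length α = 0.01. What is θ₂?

g′(θ) = 4θ³ - 6θ - 3
θ₁ = -4 − 0.01·(-235) = -1.65
θ₂ = -1.65 − 0.01·(-11.0685) = -1.539315

-1.539315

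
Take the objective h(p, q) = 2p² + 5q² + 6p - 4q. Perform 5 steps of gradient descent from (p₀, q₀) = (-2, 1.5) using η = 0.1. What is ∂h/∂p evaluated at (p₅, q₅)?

∇h = (4p + 6, 10q - 4)
(p₁, q₁) = (-2, 1.5) − 0.1·(-2, 11) = (-1.8, 0.4)
(p₂, q₂) = (-1.8, 0.4) − 0.1·(-1.2, 0) = (-1.68, 0.4)
(p₃, q₃) = (-1.68, 0.4) − 0.1·(-0.72, 0) = (-1.608, 0.4)
(p₄, q₄) = (-1.608, 0.4) − 0.1·(-0.432, 0) = (-1.5648, 0.4)
(p₅, q₅) = (-1.5648, 0.4) − 0.1·(-0.2592, 0) = (-1.53888, 0.4)
∂h/∂p at (-1.53888, 0.4) = -0.15552

-0.15552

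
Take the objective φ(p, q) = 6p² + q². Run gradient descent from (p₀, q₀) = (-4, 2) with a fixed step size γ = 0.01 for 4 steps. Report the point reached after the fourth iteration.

(-2.39878144, 1.84473632)

∇φ = (12p, 2q)
Step 1: at (-4, 2), ∇φ = (-48, 4) → (-4, 2) − 0.01·(-48, 4) = (-3.52, 1.96)
Step 2: at (-3.52, 1.96), ∇φ = (-42.24, 3.92) → (-3.52, 1.96) − 0.01·(-42.24, 3.92) = (-3.0976, 1.9208)
Step 3: at (-3.0976, 1.9208), ∇φ = (-37.1712, 3.8416) → (-3.0976, 1.9208) − 0.01·(-37.1712, 3.8416) = (-2.725888, 1.882384)
Step 4: at (-2.725888, 1.882384), ∇φ = (-32.710656, 3.764768) → (-2.725888, 1.882384) − 0.01·(-32.710656, 3.764768) = (-2.39878144, 1.84473632)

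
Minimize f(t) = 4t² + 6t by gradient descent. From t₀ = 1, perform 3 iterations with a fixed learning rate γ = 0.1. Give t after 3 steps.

-0.736

f′(t) = 8t + 6
Step 1: f′(1) = 14; t₁ = 1 − 0.1·14 = -0.4
Step 2: f′(-0.4) = 2.8; t₂ = -0.4 − 0.1·2.8 = -0.68
Step 3: f′(-0.68) = 0.56; t₃ = -0.68 − 0.1·0.56 = -0.736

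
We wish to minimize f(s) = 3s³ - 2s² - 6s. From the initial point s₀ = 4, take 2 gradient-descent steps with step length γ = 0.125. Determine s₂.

-158.5078125

f′(s) = 9s² - 4s - 6
s₁ = 4 − 0.125·122 = -11.25
s₂ = -11.25 − 0.125·1178.0625 = -158.5078125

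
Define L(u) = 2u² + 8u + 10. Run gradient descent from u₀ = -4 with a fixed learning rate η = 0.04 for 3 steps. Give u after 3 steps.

L′(u) = 4u + 8
u₁ = -4 − 0.04·(-8) = -3.68
u₂ = -3.68 − 0.04·(-6.72) = -3.4112
u₃ = -3.4112 − 0.04·(-5.6448) = -3.185408

-3.185408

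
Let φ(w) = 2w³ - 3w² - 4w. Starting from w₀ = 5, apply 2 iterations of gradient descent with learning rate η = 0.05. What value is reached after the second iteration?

φ′(w) = 6w² - 6w - 4
w₁ = 5 − 0.05·116 = -0.8
w₂ = -0.8 − 0.05·4.64 = -1.032

-1.032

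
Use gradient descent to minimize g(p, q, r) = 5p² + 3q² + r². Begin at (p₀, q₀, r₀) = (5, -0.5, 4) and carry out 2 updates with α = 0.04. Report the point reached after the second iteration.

(1.8, -0.2888, 3.3856)

∇g = (10p, 6q, 2r)
(p₁, q₁, r₁) = (5, -0.5, 4) − 0.04·(50, -3, 8) = (3, -0.38, 3.68)
(p₂, q₂, r₂) = (3, -0.38, 3.68) − 0.04·(30, -2.28, 7.36) = (1.8, -0.2888, 3.3856)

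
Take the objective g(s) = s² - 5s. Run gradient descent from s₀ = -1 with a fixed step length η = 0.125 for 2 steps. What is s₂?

g′(s) = 2s - 5
s₁ = -1 − 0.125·(-7) = -0.125
s₂ = -0.125 − 0.125·(-5.25) = 0.53125

0.53125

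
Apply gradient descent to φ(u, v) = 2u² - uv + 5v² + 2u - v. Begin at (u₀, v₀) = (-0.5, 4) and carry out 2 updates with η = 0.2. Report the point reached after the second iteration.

∇φ = (4u - v + 2, -u + 10v - 1)
Step 1: at (-0.5, 4), ∇φ = (-4, 39.5) → (-0.5, 4) − 0.2·(-4, 39.5) = (0.3, -3.9)
Step 2: at (0.3, -3.9), ∇φ = (7.1, -40.3) → (0.3, -3.9) − 0.2·(7.1, -40.3) = (-1.12, 4.16)

(-1.12, 4.16)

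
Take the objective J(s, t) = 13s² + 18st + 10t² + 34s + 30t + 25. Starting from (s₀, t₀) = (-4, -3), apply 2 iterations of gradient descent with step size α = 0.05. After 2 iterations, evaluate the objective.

398.2365

∇J = (26s + 18t + 34, 18s + 20t + 30)
(s₁, t₁) = (-4, -3) − 0.05·(-124, -102) = (2.2, 2.1)
(s₂, t₂) = (2.2, 2.1) − 0.05·(129, 111.6) = (-4.25, -3.48)
J(-4.25, -3.48) = 398.2365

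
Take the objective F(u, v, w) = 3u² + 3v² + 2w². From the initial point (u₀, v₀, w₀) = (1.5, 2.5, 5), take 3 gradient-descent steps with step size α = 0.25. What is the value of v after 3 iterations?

∇F = (6u, 6v, 4w)
(u₁, v₁, w₁) = (1.5, 2.5, 5) − 0.25·(9, 15, 20) = (-0.75, -1.25, 0)
(u₂, v₂, w₂) = (-0.75, -1.25, 0) − 0.25·(-4.5, -7.5, 0) = (0.375, 0.625, 0)
(u₃, v₃, w₃) = (0.375, 0.625, 0) − 0.25·(2.25, 3.75, 0) = (-0.1875, -0.3125, 0)
v = -0.3125

-0.3125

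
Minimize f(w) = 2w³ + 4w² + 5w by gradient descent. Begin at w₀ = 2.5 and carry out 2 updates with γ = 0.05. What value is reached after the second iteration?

-0.7421875

f′(w) = 6w² + 8w + 5
w₁ = 2.5 − 0.05·62.5 = -0.625
w₂ = -0.625 − 0.05·2.34375 = -0.7421875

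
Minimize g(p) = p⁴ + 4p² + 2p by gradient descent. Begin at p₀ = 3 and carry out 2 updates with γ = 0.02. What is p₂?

g′(p) = 4p³ + 8p + 2
p₁ = 3 − 0.02·134 = 0.32
p₂ = 0.32 − 0.02·4.691072 = 0.22617856

0.22617856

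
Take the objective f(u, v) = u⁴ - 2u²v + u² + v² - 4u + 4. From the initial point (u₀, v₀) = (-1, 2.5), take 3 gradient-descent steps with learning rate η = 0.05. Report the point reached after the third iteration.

(-0.9201754, 2.08759)

∇f = (4u³ - 4uv + 2u - 4, -2u² + 2v)
(u₁, v₁) = (-1, 2.5) − 0.05·(0, 3) = (-1, 2.35)
(u₂, v₂) = (-1, 2.35) − 0.05·(-0.6, 2.7) = (-0.97, 2.215)
(u₃, v₃) = (-0.97, 2.215) − 0.05·(-0.996492, 2.5482) = (-0.9201754, 2.08759)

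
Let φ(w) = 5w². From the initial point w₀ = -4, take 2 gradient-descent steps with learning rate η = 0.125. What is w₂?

-0.25

φ′(w) = 10w
w₁ = -4 − 0.125·(-40) = 1
w₂ = 1 − 0.125·10 = -0.25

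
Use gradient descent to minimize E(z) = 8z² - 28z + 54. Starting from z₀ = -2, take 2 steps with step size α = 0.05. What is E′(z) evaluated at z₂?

-2.4

E′(z) = 16z - 28
Step 1: E′(-2) = -60; z₁ = -2 − 0.05·(-60) = 1
Step 2: E′(1) = -12; z₂ = 1 − 0.05·(-12) = 1.6
E′(z) at (1.6) = -2.4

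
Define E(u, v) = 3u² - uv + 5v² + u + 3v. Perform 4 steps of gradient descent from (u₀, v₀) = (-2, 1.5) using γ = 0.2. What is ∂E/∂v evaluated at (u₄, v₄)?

∇E = (6u - v + 1, -u + 10v + 3)
(u₁, v₁) = (-2, 1.5) − 0.2·(-12.5, 20) = (0.5, -2.5)
(u₂, v₂) = (0.5, -2.5) − 0.2·(6.5, -22.5) = (-0.8, 2)
(u₃, v₃) = (-0.8, 2) − 0.2·(-5.8, 23.8) = (0.36, -2.76)
(u₄, v₄) = (0.36, -2.76) − 0.2·(5.92, -24.96) = (-0.824, 2.232)
∂E/∂v at (-0.824, 2.232) = 26.144

26.144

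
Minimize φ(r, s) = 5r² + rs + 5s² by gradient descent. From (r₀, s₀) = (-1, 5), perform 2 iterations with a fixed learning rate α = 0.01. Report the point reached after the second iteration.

∇φ = (10r + s, r + 10s)
(r₁, s₁) = (-1, 5) − 0.01·(-5, 49) = (-0.95, 4.51)
(r₂, s₂) = (-0.95, 4.51) − 0.01·(-4.99, 44.15) = (-0.9001, 4.0685)

(-0.9001, 4.0685)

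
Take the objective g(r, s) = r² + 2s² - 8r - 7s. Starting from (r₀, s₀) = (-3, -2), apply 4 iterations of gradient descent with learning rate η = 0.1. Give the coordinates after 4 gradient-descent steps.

(1.1328, 1.264)

∇g = (2r - 8, 4s - 7)
(r₁, s₁) = (-3, -2) − 0.1·(-14, -15) = (-1.6, -0.5)
(r₂, s₂) = (-1.6, -0.5) − 0.1·(-11.2, -9) = (-0.48, 0.4)
(r₃, s₃) = (-0.48, 0.4) − 0.1·(-8.96, -5.4) = (0.416, 0.94)
(r₄, s₄) = (0.416, 0.94) − 0.1·(-7.168, -3.24) = (1.1328, 1.264)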